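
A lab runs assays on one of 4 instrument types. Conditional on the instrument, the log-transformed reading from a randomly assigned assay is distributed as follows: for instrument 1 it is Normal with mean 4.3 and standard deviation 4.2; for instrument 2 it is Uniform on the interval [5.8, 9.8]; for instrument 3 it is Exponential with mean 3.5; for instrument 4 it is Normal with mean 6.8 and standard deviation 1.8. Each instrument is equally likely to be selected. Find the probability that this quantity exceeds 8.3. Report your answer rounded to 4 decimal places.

Conditional on each instrument, P(X > 8.3): 1: 0.170452; 2: 0.375; 3: 0.0933473; 4: 0.202328.
By total probability, P(X > 8.3) = 0.25·0.170452 + 0.25·0.375 + 0.25·0.0933473 + 0.25·0.202328 = 0.210282.

0.2103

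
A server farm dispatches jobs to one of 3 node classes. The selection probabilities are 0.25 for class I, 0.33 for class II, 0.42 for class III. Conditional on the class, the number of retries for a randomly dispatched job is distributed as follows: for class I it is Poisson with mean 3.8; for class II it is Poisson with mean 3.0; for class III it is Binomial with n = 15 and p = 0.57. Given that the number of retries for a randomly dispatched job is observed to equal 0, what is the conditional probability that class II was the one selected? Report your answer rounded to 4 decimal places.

0.7460

Likelihoods P(X=0 | ·): I: 0.0223708; II: 0.0497871; III: 3.17707e-06.
Posterior ∝ prior × likelihood. Numerator for II: 0.33·0.0497871 = 0.0164297.
Normalizing constant: 0.25·0.0223708 + 0.33·0.0497871 + 0.42·3.17707e-06 = 0.0220238.
P(II | observation) = 0.0164297 / 0.0220238 = 0.746.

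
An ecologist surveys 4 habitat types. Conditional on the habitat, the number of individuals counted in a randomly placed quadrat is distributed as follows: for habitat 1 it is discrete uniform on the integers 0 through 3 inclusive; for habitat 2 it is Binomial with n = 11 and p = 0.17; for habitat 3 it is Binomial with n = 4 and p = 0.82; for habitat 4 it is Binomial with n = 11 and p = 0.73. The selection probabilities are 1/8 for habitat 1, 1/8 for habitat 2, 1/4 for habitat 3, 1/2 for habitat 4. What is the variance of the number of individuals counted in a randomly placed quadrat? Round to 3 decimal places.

Per component, 1: μ=1.5, E[X²]=3.5; 2: μ=1.87, E[X²]=5.049; 3: μ=3.28, E[X²]=11.3488; 4: μ=8.03, E[X²]=66.649.
E[X] = 0.125·1.5 + 0.125·1.87 + 0.25·3.28 + 0.5·8.03 = 5.25625.
E[X²] = 0.125·3.5 + 0.125·5.049 + 0.25·11.3488 + 0.5·66.649 = 37.2303.
Var(X) = E[X²] − (E[X])² = 37.2303 − 27.6282 = 9.60216.

9.602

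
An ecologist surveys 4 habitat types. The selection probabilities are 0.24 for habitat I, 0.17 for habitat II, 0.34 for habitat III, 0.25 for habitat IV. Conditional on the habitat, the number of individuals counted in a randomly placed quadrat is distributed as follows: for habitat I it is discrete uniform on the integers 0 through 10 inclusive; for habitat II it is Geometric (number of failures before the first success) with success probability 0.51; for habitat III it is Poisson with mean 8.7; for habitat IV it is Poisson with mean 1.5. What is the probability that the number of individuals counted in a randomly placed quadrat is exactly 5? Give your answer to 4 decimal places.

Conditional on each habitat, P(X = 5): I: 0.0909091; II: 0.0144062; III: 0.0691915; IV: 0.01412.
By total probability, P(X = 5) = 0.24·0.0909091 + 0.17·0.0144062 + 0.34·0.0691915 + 0.25·0.01412 = 0.0513224.

0.0513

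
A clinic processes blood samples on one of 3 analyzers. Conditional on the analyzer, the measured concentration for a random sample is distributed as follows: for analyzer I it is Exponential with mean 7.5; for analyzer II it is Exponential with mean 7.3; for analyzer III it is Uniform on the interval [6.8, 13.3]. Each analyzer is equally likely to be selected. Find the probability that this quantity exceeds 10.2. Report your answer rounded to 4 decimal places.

Conditional on each analyzer, P(X > 10.2): I: 0.256661; II: 0.247273; III: 0.476923.
By total probability, P(X > 10.2) = 0.333333·0.256661 + 0.333333·0.247273 + 0.333333·0.476923 = 0.326952.

0.3270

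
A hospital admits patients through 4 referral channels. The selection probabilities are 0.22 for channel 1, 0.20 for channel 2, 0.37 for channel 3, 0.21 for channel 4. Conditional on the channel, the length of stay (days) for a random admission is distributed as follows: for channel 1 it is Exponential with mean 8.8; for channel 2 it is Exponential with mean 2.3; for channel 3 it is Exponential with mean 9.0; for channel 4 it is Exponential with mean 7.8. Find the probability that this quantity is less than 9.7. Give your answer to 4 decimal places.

Conditional on each channel, P(X < 9.7): 1: 0.667885; 2: 0.985263; 3: 0.659649; 4: 0.711653.
By total probability, P(X < 9.7) = 0.22·0.667885 + 0.2·0.985263 + 0.37·0.659649 + 0.21·0.711653 = 0.737504.

0.7375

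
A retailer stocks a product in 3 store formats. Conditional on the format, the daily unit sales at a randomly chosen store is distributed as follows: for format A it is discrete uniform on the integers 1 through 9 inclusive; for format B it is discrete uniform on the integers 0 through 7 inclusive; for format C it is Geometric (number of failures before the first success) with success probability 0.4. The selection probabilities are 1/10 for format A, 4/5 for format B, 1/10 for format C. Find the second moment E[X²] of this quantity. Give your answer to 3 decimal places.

For each component E[X²] = Var + (mean)², giving A: 31.6667; B: 17.5; C: 6.
Overall E[X²] = 0.1·31.6667 + 0.8·17.5 + 0.1·6 = 17.7667.

17.767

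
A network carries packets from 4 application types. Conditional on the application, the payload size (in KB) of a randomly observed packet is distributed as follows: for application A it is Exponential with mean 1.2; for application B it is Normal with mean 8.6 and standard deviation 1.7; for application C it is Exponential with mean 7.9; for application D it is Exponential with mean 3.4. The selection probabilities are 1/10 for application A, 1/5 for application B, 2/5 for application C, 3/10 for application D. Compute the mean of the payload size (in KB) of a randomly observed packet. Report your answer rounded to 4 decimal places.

Component means — A: 1.2; B: 8.6; C: 7.9; D: 3.4.
E[X] = 0.1·1.2 + 0.2·8.6 + 0.4·7.9 + 0.3·3.4 = 6.02.

6.0200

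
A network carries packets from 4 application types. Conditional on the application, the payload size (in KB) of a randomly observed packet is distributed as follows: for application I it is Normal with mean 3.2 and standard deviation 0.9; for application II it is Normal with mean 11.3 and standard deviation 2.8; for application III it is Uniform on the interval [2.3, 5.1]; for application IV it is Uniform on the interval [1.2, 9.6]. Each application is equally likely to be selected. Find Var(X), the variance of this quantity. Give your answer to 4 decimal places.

14.1808

Per component, I: μ=3.2, E[X²]=11.05; II: μ=11.3, E[X²]=135.53; III: μ=3.7, E[X²]=14.3433; IV: μ=5.4, E[X²]=35.04.
E[X] = 0.25·3.2 + 0.25·11.3 + 0.25·3.7 + 0.25·5.4 = 5.9.
E[X²] = 0.25·11.05 + 0.25·135.53 + 0.25·14.3433 + 0.25·35.04 = 48.9908.
Var(X) = E[X²] − (E[X])² = 48.9908 − 34.81 = 14.1808.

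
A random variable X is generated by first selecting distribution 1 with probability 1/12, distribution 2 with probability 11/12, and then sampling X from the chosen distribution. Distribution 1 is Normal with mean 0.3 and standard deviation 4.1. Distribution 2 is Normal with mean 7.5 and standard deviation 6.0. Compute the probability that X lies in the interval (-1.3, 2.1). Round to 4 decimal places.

0.1302

Conditional on each component, P(-1.3 < X < 2.1): 1: 0.3215; 2: 0.112827.
By total probability, P(-1.3 < X < 2.1) = 0.0833333·0.3215 + 0.916667·0.112827 = 0.130216.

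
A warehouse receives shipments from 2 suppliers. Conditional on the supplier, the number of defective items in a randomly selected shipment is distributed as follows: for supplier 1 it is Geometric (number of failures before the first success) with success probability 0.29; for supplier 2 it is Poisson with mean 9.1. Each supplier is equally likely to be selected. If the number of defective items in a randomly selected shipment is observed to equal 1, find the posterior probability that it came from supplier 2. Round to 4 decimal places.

0.0049

Likelihoods P(X=1 | ·): 1: 0.2059; 2: 0.00101616.
Posterior ∝ prior × likelihood. Numerator for 2: 0.5·0.00101616 = 0.000508079.
Normalizing constant: 0.5·0.2059 + 0.5·0.00101616 = 0.103458.
P(2 | observation) = 0.000508079 / 0.103458 = 0.00491097.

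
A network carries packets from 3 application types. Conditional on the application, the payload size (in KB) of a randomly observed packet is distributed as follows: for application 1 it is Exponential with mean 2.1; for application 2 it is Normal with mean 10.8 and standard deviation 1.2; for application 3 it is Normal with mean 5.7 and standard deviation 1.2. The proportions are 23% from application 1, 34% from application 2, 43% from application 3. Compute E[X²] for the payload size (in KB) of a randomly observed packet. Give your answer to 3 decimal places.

56.766

For each component E[X²] = Var + (mean)², giving 1: 8.82; 2: 118.08; 3: 33.93.
Overall E[X²] = 0.23·8.82 + 0.34·118.08 + 0.43·33.93 = 56.7657.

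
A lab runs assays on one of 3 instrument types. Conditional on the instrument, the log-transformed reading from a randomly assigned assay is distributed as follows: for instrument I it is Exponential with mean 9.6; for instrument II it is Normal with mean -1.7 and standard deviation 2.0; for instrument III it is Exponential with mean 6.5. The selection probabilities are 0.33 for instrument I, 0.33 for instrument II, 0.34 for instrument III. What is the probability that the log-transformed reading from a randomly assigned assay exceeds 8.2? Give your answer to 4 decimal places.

Conditional on each instrument, P(X > 8.2): I: 0.425638; II: 3.71067e-07; III: 0.283218.
By total probability, P(X > 8.2) = 0.33·0.425638 + 0.33·3.71067e-07 + 0.34·0.283218 = 0.236755.

0.2368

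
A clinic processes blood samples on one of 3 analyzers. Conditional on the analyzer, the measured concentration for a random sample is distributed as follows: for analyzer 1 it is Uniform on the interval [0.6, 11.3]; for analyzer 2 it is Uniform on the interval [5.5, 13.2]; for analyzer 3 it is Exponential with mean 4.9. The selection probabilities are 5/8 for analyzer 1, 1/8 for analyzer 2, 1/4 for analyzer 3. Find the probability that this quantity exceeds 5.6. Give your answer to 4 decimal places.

0.5360

Conditional on each analyzer, P(X > 5.6): 1: 0.53271; 2: 0.987013; 3: 0.318907.
By total probability, P(X > 5.6) = 0.625·0.53271 + 0.125·0.987013 + 0.25·0.318907 = 0.536047.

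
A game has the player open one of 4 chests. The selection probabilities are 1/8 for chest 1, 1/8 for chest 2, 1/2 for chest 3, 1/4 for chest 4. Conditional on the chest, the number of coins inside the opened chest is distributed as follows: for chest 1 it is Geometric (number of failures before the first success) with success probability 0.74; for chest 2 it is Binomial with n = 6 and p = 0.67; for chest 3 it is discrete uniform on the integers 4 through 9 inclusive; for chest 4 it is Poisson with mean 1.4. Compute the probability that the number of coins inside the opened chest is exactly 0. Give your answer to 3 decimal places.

0.154

Conditional on each chest, P(X = 0): 1: 0.74; 2: 0.00129147; 3: 0; 4: 0.246597.
By total probability, P(X = 0) = 0.125·0.74 + 0.125·0.00129147 + 0.5·0 + 0.25·0.246597 = 0.154311.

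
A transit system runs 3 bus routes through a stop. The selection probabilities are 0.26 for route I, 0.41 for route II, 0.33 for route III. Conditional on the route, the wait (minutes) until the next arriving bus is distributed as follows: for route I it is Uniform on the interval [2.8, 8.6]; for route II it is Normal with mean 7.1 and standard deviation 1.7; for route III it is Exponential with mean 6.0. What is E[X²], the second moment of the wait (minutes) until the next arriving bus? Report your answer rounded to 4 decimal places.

For each component E[X²] = Var + (mean)², giving I: 35.2933; II: 53.3; III: 72.
Overall E[X²] = 0.26·35.2933 + 0.41·53.3 + 0.33·72 = 54.7893.

54.7893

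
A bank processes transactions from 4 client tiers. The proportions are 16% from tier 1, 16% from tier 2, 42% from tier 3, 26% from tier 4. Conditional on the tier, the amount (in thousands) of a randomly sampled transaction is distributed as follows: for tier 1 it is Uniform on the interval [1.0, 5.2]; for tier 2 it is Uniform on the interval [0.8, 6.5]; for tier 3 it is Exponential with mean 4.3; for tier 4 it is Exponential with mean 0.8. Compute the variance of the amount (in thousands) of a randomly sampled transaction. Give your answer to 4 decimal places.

10.6292

Per component, 1: μ=3.1, E[X²]=11.08; 2: μ=3.65, E[X²]=16.03; 3: μ=4.3, E[X²]=36.98; 4: μ=0.8, E[X²]=1.28.
E[X] = 0.16·3.1 + 0.16·3.65 + 0.42·4.3 + 0.26·0.8 = 3.094.
E[X²] = 0.16·11.08 + 0.16·16.03 + 0.42·36.98 + 0.26·1.28 = 20.202.
Var(X) = E[X²] − (E[X])² = 20.202 − 9.57284 = 10.6292.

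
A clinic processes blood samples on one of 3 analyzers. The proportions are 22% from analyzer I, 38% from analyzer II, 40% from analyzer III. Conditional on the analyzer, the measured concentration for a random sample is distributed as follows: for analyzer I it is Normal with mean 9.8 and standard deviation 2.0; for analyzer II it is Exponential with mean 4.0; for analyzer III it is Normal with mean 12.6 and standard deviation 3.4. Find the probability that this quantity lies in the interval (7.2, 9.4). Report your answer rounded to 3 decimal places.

Conditional on each analyzer, P(7.2 < X < 9.4): I: 0.32394; II: 0.0699297; III: 0.117191.
By total probability, P(7.2 < X < 9.4) = 0.22·0.32394 + 0.38·0.0699297 + 0.4·0.117191 = 0.144716.

0.145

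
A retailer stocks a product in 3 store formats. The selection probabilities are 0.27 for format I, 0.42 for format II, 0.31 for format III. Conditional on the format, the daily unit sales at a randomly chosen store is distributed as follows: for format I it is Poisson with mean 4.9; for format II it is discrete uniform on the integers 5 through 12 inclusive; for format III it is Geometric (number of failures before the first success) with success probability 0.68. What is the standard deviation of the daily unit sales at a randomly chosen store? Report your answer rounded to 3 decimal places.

3.905

Per component, I: μ=4.9, E[X²]=28.91; II: μ=8.5, E[X²]=77.5; III: μ=0.470588, E[X²]=0.913495.
E[X] = 0.27·4.9 + 0.42·8.5 + 0.31·0.470588 = 5.03888.
E[X²] = 0.27·28.91 + 0.42·77.5 + 0.31·0.913495 = 40.6389.
Var(X) = E[X²] − (E[X])² = 40.6389 − 25.3903 = 15.2485.
SD(X) = √15.2485 = 3.90494.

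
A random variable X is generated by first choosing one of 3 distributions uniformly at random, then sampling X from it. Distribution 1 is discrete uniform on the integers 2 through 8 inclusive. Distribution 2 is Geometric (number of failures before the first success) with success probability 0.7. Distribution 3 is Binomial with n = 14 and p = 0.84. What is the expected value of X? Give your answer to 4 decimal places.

Component means — 1: 5; 2: 0.428571; 3: 11.76.
E[X] = 0.333333·5 + 0.333333·0.428571 + 0.333333·11.76 = 5.72952.

5.7295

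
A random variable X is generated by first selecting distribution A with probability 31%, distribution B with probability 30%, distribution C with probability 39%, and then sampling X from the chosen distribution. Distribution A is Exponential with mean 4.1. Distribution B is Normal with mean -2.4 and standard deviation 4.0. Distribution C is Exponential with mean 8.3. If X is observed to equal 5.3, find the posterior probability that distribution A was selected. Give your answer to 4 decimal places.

0.4130

Likelihoods f(5.3 | ·): A: 0.0669593; B: 0.0156381; C: 0.0636211.
Posterior ∝ prior × likelihood. Numerator for A: 0.31·0.0669593 = 0.0207574.
Normalizing constant: 0.31·0.0669593 + 0.3·0.0156381 + 0.39·0.0636211 = 0.0502611.
P(A | observation) = 0.0207574 / 0.0502611 = 0.412992.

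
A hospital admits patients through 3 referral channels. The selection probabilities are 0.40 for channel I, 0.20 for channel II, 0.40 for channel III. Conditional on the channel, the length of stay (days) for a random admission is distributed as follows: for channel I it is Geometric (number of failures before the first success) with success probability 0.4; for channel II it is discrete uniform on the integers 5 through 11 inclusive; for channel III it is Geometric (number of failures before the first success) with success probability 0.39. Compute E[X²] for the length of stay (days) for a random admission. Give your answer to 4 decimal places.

For each component E[X²] = Var + (mean)², giving I: 6; II: 68; III: 6.45694.
Overall E[X²] = 0.4·6 + 0.2·68 + 0.4·6.45694 = 18.5828.

18.5828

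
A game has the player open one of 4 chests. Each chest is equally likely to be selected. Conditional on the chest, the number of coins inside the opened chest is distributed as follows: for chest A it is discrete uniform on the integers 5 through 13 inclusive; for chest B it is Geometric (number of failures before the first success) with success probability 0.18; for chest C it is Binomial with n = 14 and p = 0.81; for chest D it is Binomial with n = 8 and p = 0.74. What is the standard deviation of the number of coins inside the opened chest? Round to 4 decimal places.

Per component, A: μ=9, E[X²]=87.6667; B: μ=4.55556, E[X²]=46.0617; C: μ=11.34, E[X²]=130.75; D: μ=5.92, E[X²]=36.5856.
E[X] = 0.25·9 + 0.25·4.55556 + 0.25·11.34 + 0.25·5.92 = 7.70389.
E[X²] = 0.25·87.6667 + 0.25·46.0617 + 0.25·130.75 + 0.25·36.5856 = 75.266.
Var(X) = E[X²] − (E[X])² = 75.266 − 59.3499 = 15.9161.
SD(X) = √15.9161 = 3.9895.

3.9895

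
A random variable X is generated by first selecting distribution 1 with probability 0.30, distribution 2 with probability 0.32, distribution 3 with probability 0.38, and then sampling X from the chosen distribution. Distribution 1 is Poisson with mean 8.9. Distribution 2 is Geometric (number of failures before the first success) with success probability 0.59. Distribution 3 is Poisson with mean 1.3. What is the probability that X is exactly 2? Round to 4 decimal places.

Conditional on each component, P(X = 2): 1: 0.00540168; 2: 0.099179; 3: 0.230289.
By total probability, P(X = 2) = 0.3·0.00540168 + 0.32·0.099179 + 0.38·0.230289 = 0.120868.

0.1209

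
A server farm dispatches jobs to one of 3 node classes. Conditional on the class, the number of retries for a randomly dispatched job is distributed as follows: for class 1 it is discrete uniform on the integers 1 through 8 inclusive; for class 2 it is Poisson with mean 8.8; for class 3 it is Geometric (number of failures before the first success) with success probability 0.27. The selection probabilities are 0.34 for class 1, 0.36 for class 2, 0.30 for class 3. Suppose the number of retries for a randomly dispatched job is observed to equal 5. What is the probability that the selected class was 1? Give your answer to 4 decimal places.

Likelihoods P(X=5 | ·): 1: 0.125; 2: 0.0662889; 3: 0.0559729.
Posterior ∝ prior × likelihood. Numerator for 1: 0.34·0.125 = 0.0425.
Normalizing constant: 0.34·0.125 + 0.36·0.0662889 + 0.3·0.0559729 = 0.0831559.
P(1 | observation) = 0.0425 / 0.0831559 = 0.511088.

0.5111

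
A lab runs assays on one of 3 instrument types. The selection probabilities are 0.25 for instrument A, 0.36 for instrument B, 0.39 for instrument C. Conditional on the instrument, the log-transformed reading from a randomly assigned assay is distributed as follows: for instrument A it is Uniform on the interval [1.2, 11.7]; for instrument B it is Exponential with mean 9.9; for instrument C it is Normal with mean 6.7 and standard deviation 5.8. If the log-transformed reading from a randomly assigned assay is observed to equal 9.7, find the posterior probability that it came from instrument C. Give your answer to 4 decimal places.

Likelihoods f(9.7 | ·): A: 0.0952381; B: 0.0379179; C: 0.0601709.
Posterior ∝ prior × likelihood. Numerator for C: 0.39·0.0601709 = 0.0234667.
Normalizing constant: 0.25·0.0952381 + 0.36·0.0379179 + 0.39·0.0601709 = 0.0609266.
P(C | observation) = 0.0234667 / 0.0609266 = 0.385163.

0.3852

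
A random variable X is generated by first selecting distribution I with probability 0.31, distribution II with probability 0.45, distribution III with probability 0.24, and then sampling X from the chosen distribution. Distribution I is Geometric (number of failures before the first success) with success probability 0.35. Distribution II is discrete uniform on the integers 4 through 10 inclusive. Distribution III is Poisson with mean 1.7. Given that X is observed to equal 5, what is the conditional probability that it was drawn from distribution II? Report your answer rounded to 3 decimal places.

0.783

Likelihoods P(X=5 | ·): I: 0.0406102; II: 0.142857; III: 0.0216154.
Posterior ∝ prior × likelihood. Numerator for II: 0.45·0.142857 = 0.0642857.
Normalizing constant: 0.31·0.0406102 + 0.45·0.142857 + 0.24·0.0216154 = 0.0820626.
P(II | observation) = 0.0642857 / 0.0820626 = 0.783374.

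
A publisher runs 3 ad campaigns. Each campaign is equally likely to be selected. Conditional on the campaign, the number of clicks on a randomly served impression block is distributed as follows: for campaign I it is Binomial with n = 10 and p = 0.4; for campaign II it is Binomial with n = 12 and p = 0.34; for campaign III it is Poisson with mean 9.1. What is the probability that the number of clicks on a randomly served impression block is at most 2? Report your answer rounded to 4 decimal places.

0.1139

Conditional on each campaign, P(X ≤ 2): I: 0.16729; II: 0.168722; III: 0.00575135.
By total probability, P(X ≤ 2) = 0.333333·0.16729 + 0.333333·0.168722 + 0.333333·0.00575135 = 0.113921.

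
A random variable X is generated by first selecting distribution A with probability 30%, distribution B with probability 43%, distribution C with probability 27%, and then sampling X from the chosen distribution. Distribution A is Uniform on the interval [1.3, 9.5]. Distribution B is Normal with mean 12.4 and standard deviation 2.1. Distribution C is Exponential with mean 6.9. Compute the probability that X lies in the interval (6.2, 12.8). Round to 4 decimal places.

Conditional on each component, P(6.2 < X < 12.8): A: 0.402439; B: 0.573955; C: 0.250718.
By total probability, P(6.2 < X < 12.8) = 0.3·0.402439 + 0.43·0.573955 + 0.27·0.250718 = 0.435226.

0.4352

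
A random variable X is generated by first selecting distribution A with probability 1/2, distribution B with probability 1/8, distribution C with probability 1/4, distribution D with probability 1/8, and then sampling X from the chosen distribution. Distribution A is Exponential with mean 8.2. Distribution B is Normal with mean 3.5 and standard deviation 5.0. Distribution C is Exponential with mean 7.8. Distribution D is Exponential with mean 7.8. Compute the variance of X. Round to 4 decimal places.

61.8373

Per component, A: μ=8.2, E[X²]=134.48; B: μ=3.5, E[X²]=37.25; C: μ=7.8, E[X²]=121.68; D: μ=7.8, E[X²]=121.68.
E[X] = 0.5·8.2 + 0.125·3.5 + 0.25·7.8 + 0.125·7.8 = 7.4625.
E[X²] = 0.5·134.48 + 0.125·37.25 + 0.25·121.68 + 0.125·121.68 = 117.526.
Var(X) = E[X²] − (E[X])² = 117.526 − 55.6889 = 61.8373.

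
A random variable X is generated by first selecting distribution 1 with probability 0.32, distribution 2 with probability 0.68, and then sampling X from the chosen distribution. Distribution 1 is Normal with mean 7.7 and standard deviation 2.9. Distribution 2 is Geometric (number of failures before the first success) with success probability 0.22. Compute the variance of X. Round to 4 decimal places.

Per component, 1: μ=7.7, E[X²]=67.7; 2: μ=3.54545, E[X²]=28.686.
E[X] = 0.32·7.7 + 0.68·3.54545 = 4.87491.
E[X²] = 0.32·67.7 + 0.68·28.686 = 41.1704.
Var(X) = E[X²] − (E[X])² = 41.1704 − 23.7647 = 17.4057.

17.4057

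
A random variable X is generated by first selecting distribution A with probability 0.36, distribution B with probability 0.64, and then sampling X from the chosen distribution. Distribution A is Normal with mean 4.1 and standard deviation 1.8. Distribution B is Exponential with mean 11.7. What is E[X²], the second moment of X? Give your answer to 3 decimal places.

182.437

For each component E[X²] = Var + (mean)², giving A: 20.05; B: 273.78.
Overall E[X²] = 0.36·20.05 + 0.64·273.78 = 182.437.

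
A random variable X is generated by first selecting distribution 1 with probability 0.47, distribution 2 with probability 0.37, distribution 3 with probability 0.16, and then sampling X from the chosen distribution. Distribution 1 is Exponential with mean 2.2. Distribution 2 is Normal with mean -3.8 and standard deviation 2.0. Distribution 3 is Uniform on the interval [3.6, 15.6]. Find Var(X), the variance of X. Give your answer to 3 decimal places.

Per component, 1: μ=2.2, E[X²]=9.68; 2: μ=-3.8, E[X²]=18.44; 3: μ=9.6, E[X²]=104.16.
E[X] = 0.47·2.2 + 0.37·-3.8 + 0.16·9.6 = 1.164.
E[X²] = 0.47·9.68 + 0.37·18.44 + 0.16·104.16 = 28.038.
Var(X) = E[X²] − (E[X])² = 28.038 − 1.3549 = 26.6831.

26.683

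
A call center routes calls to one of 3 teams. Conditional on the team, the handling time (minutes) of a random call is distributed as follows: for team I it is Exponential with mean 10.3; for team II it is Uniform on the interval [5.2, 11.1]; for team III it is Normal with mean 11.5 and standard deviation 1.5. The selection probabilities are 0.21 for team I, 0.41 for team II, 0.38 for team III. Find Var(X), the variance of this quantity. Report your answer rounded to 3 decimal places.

Per component, I: μ=10.3, E[X²]=212.18; II: μ=8.15, E[X²]=69.3233; III: μ=11.5, E[X²]=134.5.
E[X] = 0.21·10.3 + 0.41·8.15 + 0.38·11.5 = 9.8745.
E[X²] = 0.21·212.18 + 0.41·69.3233 + 0.38·134.5 = 124.09.
Var(X) = E[X²] − (E[X])² = 124.09 − 97.5058 = 26.5846.

26.585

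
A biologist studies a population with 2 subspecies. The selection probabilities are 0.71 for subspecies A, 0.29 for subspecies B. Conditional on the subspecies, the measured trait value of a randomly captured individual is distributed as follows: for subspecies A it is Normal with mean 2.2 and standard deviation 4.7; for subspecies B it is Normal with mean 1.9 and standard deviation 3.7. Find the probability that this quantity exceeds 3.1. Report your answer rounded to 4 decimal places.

0.4092

Conditional on each subspecies, P(X > 3.1): A: 0.424071; B: 0.372846.
By total probability, P(X > 3.1) = 0.71·0.424071 + 0.29·0.372846 = 0.409216.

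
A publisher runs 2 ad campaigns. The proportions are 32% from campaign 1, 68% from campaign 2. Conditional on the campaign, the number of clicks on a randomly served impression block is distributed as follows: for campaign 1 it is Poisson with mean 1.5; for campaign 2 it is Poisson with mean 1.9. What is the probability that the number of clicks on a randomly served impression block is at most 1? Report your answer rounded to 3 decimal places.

0.473

Conditional on each campaign, P(X ≤ 1): 1: 0.557825; 2: 0.433749.
By total probability, P(X ≤ 1) = 0.32·0.557825 + 0.68·0.433749 = 0.473453.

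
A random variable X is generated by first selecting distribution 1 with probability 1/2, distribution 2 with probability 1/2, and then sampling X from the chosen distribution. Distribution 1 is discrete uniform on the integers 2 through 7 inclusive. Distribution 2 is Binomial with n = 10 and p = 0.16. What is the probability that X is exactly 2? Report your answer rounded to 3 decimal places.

0.226

Conditional on each component, P(X = 2): 1: 0.166667; 2: 0.285553.
By total probability, P(X = 2) = 0.5·0.166667 + 0.5·0.285553 = 0.22611.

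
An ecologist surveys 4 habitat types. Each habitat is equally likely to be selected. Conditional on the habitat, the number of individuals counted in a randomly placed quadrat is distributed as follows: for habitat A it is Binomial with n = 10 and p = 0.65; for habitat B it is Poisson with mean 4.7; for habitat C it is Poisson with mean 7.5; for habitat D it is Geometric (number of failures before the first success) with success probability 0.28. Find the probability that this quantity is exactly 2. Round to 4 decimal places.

Conditional on each habitat, P(X = 2): A: 0.00428138; B: 0.100457; C: 0.0155555; D: 0.145152.
By total probability, P(X = 2) = 0.25·0.00428138 + 0.25·0.100457 + 0.25·0.0155555 + 0.25·0.145152 = 0.0663616.

0.0664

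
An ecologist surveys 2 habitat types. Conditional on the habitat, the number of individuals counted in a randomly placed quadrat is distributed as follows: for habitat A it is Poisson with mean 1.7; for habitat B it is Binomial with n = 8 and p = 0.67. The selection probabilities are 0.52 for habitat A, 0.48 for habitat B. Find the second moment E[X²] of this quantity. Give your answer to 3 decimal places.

17.026

For each component E[X²] = Var + (mean)², giving A: 4.59; B: 30.4984.
Overall E[X²] = 0.52·4.59 + 0.48·30.4984 = 17.026.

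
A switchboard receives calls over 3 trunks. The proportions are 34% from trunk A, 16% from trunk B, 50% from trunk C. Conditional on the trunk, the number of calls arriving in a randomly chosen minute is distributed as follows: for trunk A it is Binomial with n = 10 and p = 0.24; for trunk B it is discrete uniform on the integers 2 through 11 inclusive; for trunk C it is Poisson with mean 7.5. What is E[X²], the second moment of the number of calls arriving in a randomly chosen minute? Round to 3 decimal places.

For each component E[X²] = Var + (mean)², giving A: 7.584; B: 50.5; C: 63.75.
Overall E[X²] = 0.34·7.584 + 0.16·50.5 + 0.5·63.75 = 42.5336.

42.534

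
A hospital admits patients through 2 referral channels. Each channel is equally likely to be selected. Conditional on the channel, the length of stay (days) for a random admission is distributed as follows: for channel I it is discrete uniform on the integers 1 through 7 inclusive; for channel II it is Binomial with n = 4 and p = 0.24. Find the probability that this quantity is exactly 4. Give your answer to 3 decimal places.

Conditional on each channel, P(X = 4): I: 0.142857; II: 0.00331776.
By total probability, P(X = 4) = 0.5·0.142857 + 0.5·0.00331776 = 0.0730875.

0.073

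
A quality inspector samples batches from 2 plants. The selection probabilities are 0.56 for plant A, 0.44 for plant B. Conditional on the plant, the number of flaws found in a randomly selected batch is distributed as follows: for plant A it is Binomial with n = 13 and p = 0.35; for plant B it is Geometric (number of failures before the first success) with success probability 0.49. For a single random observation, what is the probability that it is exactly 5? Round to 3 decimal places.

0.128

Conditional on each plant, P(X = 5): A: 0.21539; B: 0.0169062.
By total probability, P(X = 5) = 0.56·0.21539 + 0.44·0.0169062 = 0.128057.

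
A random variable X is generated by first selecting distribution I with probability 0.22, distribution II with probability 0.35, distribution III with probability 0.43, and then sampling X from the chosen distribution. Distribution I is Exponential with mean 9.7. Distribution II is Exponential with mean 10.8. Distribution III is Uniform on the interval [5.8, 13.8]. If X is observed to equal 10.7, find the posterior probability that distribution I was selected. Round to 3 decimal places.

0.103

Likelihoods f(10.7 | ·): I: 0.0342106; II: 0.0343798; III: 0.125.
Posterior ∝ prior × likelihood. Numerator for I: 0.22·0.0342106 = 0.00752634.
Normalizing constant: 0.22·0.0342106 + 0.35·0.0343798 + 0.43·0.125 = 0.0733093.
P(I | observation) = 0.00752634 / 0.0733093 = 0.102666.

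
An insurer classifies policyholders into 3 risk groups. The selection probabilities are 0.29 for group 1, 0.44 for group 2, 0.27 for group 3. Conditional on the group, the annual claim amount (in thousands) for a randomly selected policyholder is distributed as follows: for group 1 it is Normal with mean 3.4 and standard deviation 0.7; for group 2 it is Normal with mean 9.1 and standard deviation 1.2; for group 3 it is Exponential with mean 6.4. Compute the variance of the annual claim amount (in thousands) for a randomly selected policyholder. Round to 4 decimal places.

17.5514

Per component, 1: μ=3.4, E[X²]=12.05; 2: μ=9.1, E[X²]=84.25; 3: μ=6.4, E[X²]=81.92.
E[X] = 0.29·3.4 + 0.44·9.1 + 0.27·6.4 = 6.718.
E[X²] = 0.29·12.05 + 0.44·84.25 + 0.27·81.92 = 62.6829.
Var(X) = E[X²] − (E[X])² = 62.6829 − 45.1315 = 17.5514.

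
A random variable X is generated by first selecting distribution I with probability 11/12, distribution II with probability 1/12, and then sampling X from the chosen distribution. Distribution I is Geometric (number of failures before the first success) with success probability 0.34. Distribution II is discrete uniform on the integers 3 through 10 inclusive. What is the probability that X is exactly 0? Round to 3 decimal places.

Conditional on each component, P(X = 0): I: 0.34; II: 0.
By total probability, P(X = 0) = 0.916667·0.34 + 0.0833333·0 = 0.311667.

0.312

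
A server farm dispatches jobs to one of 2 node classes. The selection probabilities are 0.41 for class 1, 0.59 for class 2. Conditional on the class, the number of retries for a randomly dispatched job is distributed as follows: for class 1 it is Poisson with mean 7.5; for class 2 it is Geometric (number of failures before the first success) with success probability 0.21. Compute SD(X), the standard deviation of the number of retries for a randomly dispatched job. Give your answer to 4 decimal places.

Per component, 1: μ=7.5, E[X²]=63.75; 2: μ=3.7619, E[X²]=32.0658.
E[X] = 0.41·7.5 + 0.59·3.7619 = 5.29452.
E[X²] = 0.41·63.75 + 0.59·32.0658 = 45.0563.
Var(X) = E[X²] − (E[X])² = 45.0563 − 28.032 = 17.0243.
SD(X) = √17.0243 = 4.12605.

4.1261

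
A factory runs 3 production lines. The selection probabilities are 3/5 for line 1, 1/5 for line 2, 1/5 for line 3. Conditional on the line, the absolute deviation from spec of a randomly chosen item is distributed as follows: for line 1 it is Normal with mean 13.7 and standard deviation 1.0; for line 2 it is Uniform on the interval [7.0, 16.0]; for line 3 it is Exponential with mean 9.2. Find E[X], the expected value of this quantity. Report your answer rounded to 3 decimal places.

12.360

Component means — 1: 13.7; 2: 11.5; 3: 9.2.
E[X] = 0.6·13.7 + 0.2·11.5 + 0.2·9.2 = 12.36.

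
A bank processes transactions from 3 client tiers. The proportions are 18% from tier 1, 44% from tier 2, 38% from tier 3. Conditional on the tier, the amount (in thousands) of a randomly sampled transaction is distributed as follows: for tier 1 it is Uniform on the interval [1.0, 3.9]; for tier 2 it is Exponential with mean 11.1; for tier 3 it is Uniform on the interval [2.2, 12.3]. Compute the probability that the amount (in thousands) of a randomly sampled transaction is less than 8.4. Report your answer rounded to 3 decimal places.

Conditional on each tier, P(X < 8.4): 1: 1; 2: 0.530814; 3: 0.613861.
By total probability, P(X < 8.4) = 0.18·1 + 0.44·0.530814 + 0.38·0.613861 = 0.646826.

0.647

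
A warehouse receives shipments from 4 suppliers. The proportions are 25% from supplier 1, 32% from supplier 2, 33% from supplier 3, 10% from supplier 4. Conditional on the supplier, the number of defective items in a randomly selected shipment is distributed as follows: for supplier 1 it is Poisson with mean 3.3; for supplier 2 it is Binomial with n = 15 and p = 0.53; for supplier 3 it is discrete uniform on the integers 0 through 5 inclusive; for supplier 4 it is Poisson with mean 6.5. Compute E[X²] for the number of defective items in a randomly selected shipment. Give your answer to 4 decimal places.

For each component E[X²] = Var + (mean)², giving 1: 14.19; 2: 66.939; 3: 9.16667; 4: 48.75.
Overall E[X²] = 0.25·14.19 + 0.32·66.939 + 0.33·9.16667 + 0.1·48.75 = 32.868.

32.8680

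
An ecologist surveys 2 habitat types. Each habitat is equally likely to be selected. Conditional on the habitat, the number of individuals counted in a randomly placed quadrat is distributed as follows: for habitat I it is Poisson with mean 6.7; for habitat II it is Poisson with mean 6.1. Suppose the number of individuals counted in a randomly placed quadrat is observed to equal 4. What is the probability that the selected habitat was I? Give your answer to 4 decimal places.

Likelihoods P(X=4 | ·): I: 0.103351; II: 0.129393.
Posterior ∝ prior × likelihood. Numerator for I: 0.5·0.103351 = 0.0516755.
Normalizing constant: 0.5·0.103351 + 0.5·0.129393 = 0.116372.
P(I | observation) = 0.0516755 / 0.116372 = 0.444054.

0.4441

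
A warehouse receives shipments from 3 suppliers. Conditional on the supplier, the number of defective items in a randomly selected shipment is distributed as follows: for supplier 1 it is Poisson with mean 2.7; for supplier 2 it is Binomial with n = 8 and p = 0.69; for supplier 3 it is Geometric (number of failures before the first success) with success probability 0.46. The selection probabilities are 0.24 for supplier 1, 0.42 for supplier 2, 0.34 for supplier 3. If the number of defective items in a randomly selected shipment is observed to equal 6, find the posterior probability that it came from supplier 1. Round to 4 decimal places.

Likelihoods P(X=6 | ·): 1: 0.0361622; 2: 0.290386; 3: 0.0114057.
Posterior ∝ prior × likelihood. Numerator for 1: 0.24·0.0361622 = 0.00867893.
Normalizing constant: 0.24·0.0361622 + 0.42·0.290386 + 0.34·0.0114057 = 0.134519.
P(1 | observation) = 0.00867893 / 0.134519 = 0.0645182.

0.0645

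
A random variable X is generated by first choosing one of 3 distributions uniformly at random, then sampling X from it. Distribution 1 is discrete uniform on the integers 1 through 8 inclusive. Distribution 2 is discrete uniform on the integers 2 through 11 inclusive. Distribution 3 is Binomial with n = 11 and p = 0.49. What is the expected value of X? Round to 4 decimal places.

5.4633

Component means — 1: 4.5; 2: 6.5; 3: 5.39.
E[X] = 0.333333·4.5 + 0.333333·6.5 + 0.333333·5.39 = 5.46333.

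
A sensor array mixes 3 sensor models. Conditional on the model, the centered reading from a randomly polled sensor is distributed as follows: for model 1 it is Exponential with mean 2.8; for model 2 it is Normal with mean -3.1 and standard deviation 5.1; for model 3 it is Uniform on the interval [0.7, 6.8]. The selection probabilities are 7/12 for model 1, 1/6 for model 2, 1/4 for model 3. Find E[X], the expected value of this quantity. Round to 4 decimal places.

2.0542

Component means — 1: 2.8; 2: -3.1; 3: 3.75.
E[X] = 0.583333·2.8 + 0.166667·-3.1 + 0.25·3.75 = 2.05417.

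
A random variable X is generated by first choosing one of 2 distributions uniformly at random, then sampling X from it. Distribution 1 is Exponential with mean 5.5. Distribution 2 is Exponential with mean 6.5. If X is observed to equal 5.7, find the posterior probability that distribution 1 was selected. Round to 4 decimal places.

0.5019

Likelihoods f(5.7 | ·): 1: 0.0644986; 2: 0.0640094.
Posterior ∝ prior × likelihood. Numerator for 1: 0.5·0.0644986 = 0.0322493.
Normalizing constant: 0.5·0.0644986 + 0.5·0.0640094 = 0.064254.
P(1 | observation) = 0.0322493 / 0.064254 = 0.501903.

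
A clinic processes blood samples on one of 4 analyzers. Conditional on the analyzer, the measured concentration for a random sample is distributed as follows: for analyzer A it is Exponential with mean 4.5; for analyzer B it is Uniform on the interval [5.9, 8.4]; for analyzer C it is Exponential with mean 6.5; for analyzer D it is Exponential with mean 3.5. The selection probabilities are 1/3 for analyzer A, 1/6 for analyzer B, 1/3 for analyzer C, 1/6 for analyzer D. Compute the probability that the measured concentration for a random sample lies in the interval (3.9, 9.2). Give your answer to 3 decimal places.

Conditional on each analyzer, P(3.9 < X < 9.2): A: 0.290898; B: 1; C: 0.305979; D: 0.255968.
By total probability, P(3.9 < X < 9.2) = 0.333333·0.290898 + 0.166667·1 + 0.333333·0.305979 + 0.166667·0.255968 = 0.408287.

0.408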